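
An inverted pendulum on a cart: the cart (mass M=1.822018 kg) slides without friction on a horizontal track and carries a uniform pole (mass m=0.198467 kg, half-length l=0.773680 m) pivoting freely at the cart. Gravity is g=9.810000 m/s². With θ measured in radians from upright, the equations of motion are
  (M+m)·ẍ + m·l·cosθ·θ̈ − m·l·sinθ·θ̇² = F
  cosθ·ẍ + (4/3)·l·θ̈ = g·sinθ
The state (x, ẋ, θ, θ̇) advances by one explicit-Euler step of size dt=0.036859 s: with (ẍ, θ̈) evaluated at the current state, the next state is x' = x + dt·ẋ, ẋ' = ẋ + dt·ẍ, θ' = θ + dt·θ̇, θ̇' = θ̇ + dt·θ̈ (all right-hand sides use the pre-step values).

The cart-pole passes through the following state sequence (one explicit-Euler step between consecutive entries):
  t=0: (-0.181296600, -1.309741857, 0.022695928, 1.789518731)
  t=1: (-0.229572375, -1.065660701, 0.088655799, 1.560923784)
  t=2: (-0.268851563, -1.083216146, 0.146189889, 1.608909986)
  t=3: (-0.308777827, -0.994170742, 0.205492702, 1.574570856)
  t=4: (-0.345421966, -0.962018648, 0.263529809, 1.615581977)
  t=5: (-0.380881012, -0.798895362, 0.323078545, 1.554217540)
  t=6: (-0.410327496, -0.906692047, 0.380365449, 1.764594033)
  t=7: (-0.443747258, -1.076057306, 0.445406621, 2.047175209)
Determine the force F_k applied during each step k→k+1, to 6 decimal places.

F_0 = 12.416487 N
F_1 = -0.796335 N
F_2 = 4.681739 N
F_3 = 1.852041 N
F_4 = 8.590653 N
F_5 = -5.195749 N
F_6 = -8.368473 N

step 0→1:
  ẍ = (ẋ'−ẋ)/dt = (-1.065660701−-1.309741857)/0.036859 = 6.622023
  θ̈ = (θ̇'−θ̇)/dt = (1.560923784−1.789518731)/0.036859 = -6.201876
  sinθ=0.022694, cosθ=0.999742
  F = (M+m)·ẍ + m·l·cosθ·θ̈ − m·l·sinθ·θ̇² = 13.379699 + -0.952052 − 0.011159 = 12.416487
step 1→2:
  ẍ = (ẋ'−ẋ)/dt = (-1.083216146−-1.065660701)/0.036859 = -0.476287
  θ̈ = (θ̇'−θ̇)/dt = (1.608909986−1.560923784)/0.036859 = 1.301886
  sinθ=0.088540, cosθ=0.996073
  F = (M+m)·ẍ + m·l·cosθ·θ̈ − m·l·sinθ·θ̇² = -0.962330 + 0.199119 − 0.033125 = -0.796335
step 2→3:
  ẍ = (ẋ'−ẋ)/dt = (-0.994170742−-1.083216146)/0.036859 = 2.415839
  θ̈ = (θ̇'−θ̇)/dt = (1.574570856−1.608909986)/0.036859 = -0.931635
  sinθ=0.145670, cosθ=0.989333
  F = (M+m)·ẍ + m·l·cosθ·θ̈ − m·l·sinθ·θ̇² = 4.881166 + -0.141527 − 0.057901 = 4.681739
step 3→4:
  ẍ = (ẋ'−ẋ)/dt = (-0.962018648−-0.994170742)/0.036859 = 0.872300
  θ̈ = (θ̇'−θ̇)/dt = (1.615581977−1.574570856)/0.036859 = 1.112649
  sinθ=0.204050, cosθ=0.978961
  F = (M+m)·ẍ + m·l·cosθ·θ̈ − m·l·sinθ·θ̇² = 1.762468 + 0.167253 − 0.077680 = 1.852041
step 4→5:
  ẍ = (ẋ'−ẋ)/dt = (-0.798895362−-0.962018648)/0.036859 = 4.425603
  θ̈ = (θ̇'−θ̇)/dt = (1.554217540−1.615581977)/0.036859 = -1.664843
  sinθ=0.260490, cosθ=0.965477
  F = (M+m)·ẍ + m·l·cosθ·θ̈ − m·l·sinθ·θ̇² = 8.941864 + -0.246811 − 0.104400 = 8.590653
step 5→6:
  ẍ = (ẋ'−ẋ)/dt = (-0.906692047−-0.798895362)/0.036859 = -2.924569
  θ̈ = (θ̇'−θ̇)/dt = (1.764594033−1.554217540)/0.036859 = 5.707602
  sinθ=0.317487, cosθ=0.948263
  F = (M+m)·ẍ + m·l·cosθ·θ̈ − m·l·sinθ·θ̇² = -5.909048 + 0.831059 − 0.117761 = -5.195749
step 6→7:
  ẍ = (ẋ'−ẋ)/dt = (-1.076057306−-0.906692047)/0.036859 = -4.594950
  θ̈ = (θ̇'−θ̇)/dt = (2.047175209−1.764594033)/0.036859 = 7.666545
  sinθ=0.371260, cosθ=0.928529
  F = (M+m)·ẍ + m·l·cosθ·θ̈ − m·l·sinθ·θ̇² = -9.284027 + 1.093062 − 0.177508 = -8.368473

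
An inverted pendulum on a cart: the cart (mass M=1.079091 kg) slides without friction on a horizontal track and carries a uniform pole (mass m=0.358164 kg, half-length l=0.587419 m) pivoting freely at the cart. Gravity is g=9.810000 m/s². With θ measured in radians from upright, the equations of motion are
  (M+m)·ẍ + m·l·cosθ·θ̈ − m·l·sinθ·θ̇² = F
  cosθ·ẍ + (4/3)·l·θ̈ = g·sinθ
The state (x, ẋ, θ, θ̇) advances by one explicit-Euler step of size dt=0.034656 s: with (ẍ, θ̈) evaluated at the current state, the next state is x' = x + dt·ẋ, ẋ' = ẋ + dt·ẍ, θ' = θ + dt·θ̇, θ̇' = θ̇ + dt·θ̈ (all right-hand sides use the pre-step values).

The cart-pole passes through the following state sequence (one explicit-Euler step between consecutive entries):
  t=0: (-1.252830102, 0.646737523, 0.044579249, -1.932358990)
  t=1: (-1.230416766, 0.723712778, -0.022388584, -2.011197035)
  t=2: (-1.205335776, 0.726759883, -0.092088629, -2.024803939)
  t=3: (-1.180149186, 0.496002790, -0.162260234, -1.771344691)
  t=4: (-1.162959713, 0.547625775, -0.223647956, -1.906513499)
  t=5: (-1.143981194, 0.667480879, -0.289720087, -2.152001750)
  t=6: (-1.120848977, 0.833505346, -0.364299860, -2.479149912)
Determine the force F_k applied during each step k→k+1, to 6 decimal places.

F_0 = 2.679170 N
F_1 = 0.062836 N
F_2 = -7.958446 N
F_3 = 1.437741 N
F_4 = 3.687032 N
F_5 = 5.260425 N

step 0→1:
  ẍ = (ẋ'−ẋ)/dt = (0.723712778−0.646737523)/0.034656 = 2.221123
  θ̈ = (θ̇'−θ̇)/dt = (-2.011197035−-1.932358990)/0.034656 = -2.274874
  sinθ=0.044564, cosθ=0.999007
  F = (M+m)·ẍ + m·l·cosθ·θ̈ − m·l·sinθ·θ̇² = 3.192321 + -0.478141 − 0.035010 = 2.679170
step 1→2:
  ẍ = (ẋ'−ẋ)/dt = (0.726759883−0.723712778)/0.034656 = 0.087924
  θ̈ = (θ̇'−θ̇)/dt = (-2.024803939−-2.011197035)/0.034656 = -0.392628
  sinθ=-0.022387, cosθ=0.999749
  F = (M+m)·ẍ + m·l·cosθ·θ̈ − m·l·sinθ·θ̇² = 0.126370 + -0.082585 − -0.019052 = 0.062836
step 2→3:
  ẍ = (ẋ'−ẋ)/dt = (0.496002790−0.726759883)/0.034656 = -6.658503
  θ̈ = (θ̇'−θ̇)/dt = (-1.771344691−-2.024803939)/0.034656 = 7.313575
  sinθ=-0.091959, cosθ=0.995763
  F = (M+m)·ẍ + m·l·cosθ·θ̈ − m·l·sinθ·θ̇² = -9.569967 + 1.532200 − -0.079321 = -7.958446
step 3→4:
  ẍ = (ẋ'−ẋ)/dt = (0.547625775−0.496002790)/0.034656 = 1.489583
  θ̈ = (θ̇'−θ̇)/dt = (-1.906513499−-1.771344691)/0.034656 = -3.900300
  sinθ=-0.161549, cosθ=0.986865
  F = (M+m)·ẍ + m·l·cosθ·θ̈ − m·l·sinθ·θ̇² = 2.140910 + -0.809815 − -0.106645 = 1.437741
step 4→5:
  ẍ = (ẋ'−ẋ)/dt = (0.667480879−0.547625775)/0.034656 = 3.458423
  θ̈ = (θ̇'−θ̇)/dt = (-2.152001750−-1.906513499)/0.034656 = -7.083571
  sinθ=-0.221788, cosθ=0.975095
  F = (M+m)·ẍ + m·l·cosθ·θ̈ − m·l·sinθ·θ̇² = 4.970636 + -1.453212 − -0.169609 = 3.687032
step 5→6:
  ẍ = (ẋ'−ẋ)/dt = (0.833505346−0.667480879)/0.034656 = 4.790641
  θ̈ = (θ̇'−θ̇)/dt = (-2.479149912−-2.152001750)/0.034656 = -9.439871
  sinθ=-0.285684, cosθ=0.958324
  F = (M+m)·ẍ + m·l·cosθ·θ̈ − m·l·sinθ·θ̇² = 6.885373 + -1.903305 − -0.278356 = 5.260425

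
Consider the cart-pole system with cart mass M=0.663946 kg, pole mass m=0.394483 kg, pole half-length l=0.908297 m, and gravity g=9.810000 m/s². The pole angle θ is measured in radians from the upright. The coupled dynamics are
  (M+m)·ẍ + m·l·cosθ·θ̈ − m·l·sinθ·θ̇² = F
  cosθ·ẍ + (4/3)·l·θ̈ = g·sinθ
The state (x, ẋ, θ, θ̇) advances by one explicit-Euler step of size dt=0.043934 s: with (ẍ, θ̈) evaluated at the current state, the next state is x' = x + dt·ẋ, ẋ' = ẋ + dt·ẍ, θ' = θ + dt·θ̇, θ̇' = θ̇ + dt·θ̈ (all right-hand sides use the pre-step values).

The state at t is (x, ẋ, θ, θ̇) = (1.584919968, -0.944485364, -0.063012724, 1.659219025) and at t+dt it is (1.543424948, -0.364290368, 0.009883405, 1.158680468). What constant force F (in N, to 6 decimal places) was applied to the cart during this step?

ẍ = (ẋ'−ẋ)/dt = (-0.364290368−-0.944485364)/0.043934 = 13.206059
θ̈ = (θ̇'−θ̇)/dt = (1.158680468−1.659219025)/0.043934 = -11.392966
sinθ=-0.062971, cosθ=0.998015
F = (M+m)·ẍ + m·l·cosθ·θ̈ − m·l·sinθ·θ̇² = 13.977676 + -4.074086 − -0.062116 = 9.965706

F = 9.965706 N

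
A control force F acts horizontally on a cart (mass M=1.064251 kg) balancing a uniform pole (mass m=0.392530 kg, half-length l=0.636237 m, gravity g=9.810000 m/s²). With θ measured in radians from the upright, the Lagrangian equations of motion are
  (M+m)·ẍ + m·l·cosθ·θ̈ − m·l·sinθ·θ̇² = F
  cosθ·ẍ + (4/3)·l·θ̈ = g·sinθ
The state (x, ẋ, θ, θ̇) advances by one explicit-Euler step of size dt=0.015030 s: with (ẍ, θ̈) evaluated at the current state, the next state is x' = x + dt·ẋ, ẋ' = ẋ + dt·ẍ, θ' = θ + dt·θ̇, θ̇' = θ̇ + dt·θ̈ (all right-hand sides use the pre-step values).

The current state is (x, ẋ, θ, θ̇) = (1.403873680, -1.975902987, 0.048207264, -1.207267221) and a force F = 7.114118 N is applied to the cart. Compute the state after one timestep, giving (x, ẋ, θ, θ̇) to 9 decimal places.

(1.374175858, -1.885538879, 0.030062038, -1.305289650)

sinθ=0.048188594, cosθ=0.998838255
temp = (F + m·l·θ̇²·sinθ)/(M+m) = (7.114118 + 0.017540536)/1.456781 = 4.895491179
θ̈ = (g·sinθ − cosθ·temp)/(l·(4/3 − m·cos²θ/(M+m))) = -6.521785012
ẍ = temp − m·l·θ̈·cosθ/(M+m) = 6.012249387
Euler: x'=1.403873680+0.015030·-1.975902987=1.374175858, ẋ'=-1.975902987+0.015030·6.012249387=-1.885538879
       θ'=0.048207264+0.015030·-1.207267221=0.030062038, θ̇'=-1.207267221+0.015030·-6.521785012=-1.305289650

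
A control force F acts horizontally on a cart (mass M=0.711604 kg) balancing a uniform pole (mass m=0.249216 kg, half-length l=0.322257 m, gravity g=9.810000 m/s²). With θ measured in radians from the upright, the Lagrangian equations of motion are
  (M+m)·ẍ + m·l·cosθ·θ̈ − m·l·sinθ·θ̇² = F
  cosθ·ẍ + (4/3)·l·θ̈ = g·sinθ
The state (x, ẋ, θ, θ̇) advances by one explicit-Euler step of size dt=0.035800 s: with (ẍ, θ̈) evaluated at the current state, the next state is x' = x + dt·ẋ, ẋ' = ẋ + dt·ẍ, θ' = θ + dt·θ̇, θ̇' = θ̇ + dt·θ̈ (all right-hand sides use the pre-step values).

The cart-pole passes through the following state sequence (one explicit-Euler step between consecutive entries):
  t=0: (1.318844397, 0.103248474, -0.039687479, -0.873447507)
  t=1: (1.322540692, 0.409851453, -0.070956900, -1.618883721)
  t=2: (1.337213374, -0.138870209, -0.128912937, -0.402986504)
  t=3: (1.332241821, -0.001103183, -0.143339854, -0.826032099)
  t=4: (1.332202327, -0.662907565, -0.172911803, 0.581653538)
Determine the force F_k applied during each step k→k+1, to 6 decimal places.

step 0→1:
  ẍ = (ẋ'−ẋ)/dt = (0.409851453−0.103248474)/0.035800 = 8.564329
  θ̈ = (θ̇'−θ̇)/dt = (-1.618883721−-0.873447507)/0.035800 = -20.822241
  sinθ=-0.039677, cosθ=0.999213
  F = (M+m)·ẍ + m·l·cosθ·θ̈ − m·l·sinθ·θ̇² = 8.228779 + -1.670951 − -0.002431 = 6.560259
step 1→2:
  ẍ = (ẋ'−ẋ)/dt = (-0.138870209−0.409851453)/0.035800 = -15.327421
  θ̈ = (θ̇'−θ̇)/dt = (-0.402986504−-1.618883721)/0.035800 = 33.963609
  sinθ=-0.070897, cosθ=0.997484
  F = (M+m)·ẍ + m·l·cosθ·θ̈ − m·l·sinθ·θ̇² = -14.726892 + 2.720808 − -0.014922 = -11.991162
step 2→3:
  ẍ = (ẋ'−ẋ)/dt = (-0.001103183−-0.138870209)/0.035800 = 3.848241
  θ̈ = (θ̇'−θ̇)/dt = (-0.826032099−-0.402986504)/0.035800 = -11.816916
  sinθ=-0.128556, cosθ=0.991702
  F = (M+m)·ẍ + m·l·cosθ·θ̈ − m·l·sinθ·θ̇² = 3.697467 + -0.941161 − -0.001677 = 2.757983
step 3→4:
  ẍ = (ẋ'−ẋ)/dt = (-0.662907565−-0.001103183)/0.035800 = -18.486156
  θ̈ = (θ̇'−θ̇)/dt = (0.581653538−-0.826032099)/0.035800 = 39.320828
  sinθ=-0.142850, cosθ=0.989744
  F = (M+m)·ẍ + m·l·cosθ·θ̈ − m·l·sinθ·θ̇² = -17.761868 + 3.125532 − -0.007828 = -14.628508

F_0 = 6.560259 N
F_1 = -11.991162 N
F_2 = 2.757983 N
F_3 = -14.628508 N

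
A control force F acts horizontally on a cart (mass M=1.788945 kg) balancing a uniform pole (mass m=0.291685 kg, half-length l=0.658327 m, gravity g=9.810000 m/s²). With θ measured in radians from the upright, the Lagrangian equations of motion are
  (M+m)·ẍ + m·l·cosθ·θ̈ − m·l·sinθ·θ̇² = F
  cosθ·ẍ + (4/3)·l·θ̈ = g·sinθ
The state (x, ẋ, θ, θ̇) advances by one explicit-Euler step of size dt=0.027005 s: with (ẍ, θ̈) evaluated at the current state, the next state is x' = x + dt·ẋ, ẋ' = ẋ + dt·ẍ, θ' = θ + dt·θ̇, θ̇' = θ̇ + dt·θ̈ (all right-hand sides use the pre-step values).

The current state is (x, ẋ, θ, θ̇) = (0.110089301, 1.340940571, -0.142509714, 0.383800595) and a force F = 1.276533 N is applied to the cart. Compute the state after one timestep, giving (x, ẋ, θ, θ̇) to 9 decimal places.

sinθ=-0.142027832, cosθ=0.989862665
temp = (F + m·l·θ̇²·sinθ)/(M+m) = (1.276533 + -0.004017358)/2.080630 = 0.611601122
θ̈ = (g·sinθ − cosθ·temp)/(l·(4/3 − m·cos²θ/(M+m))) = -2.538541060
ẍ = temp − m·l·θ̈·cosθ/(M+m) = 0.843511425
Euler: x'=0.110089301+0.027005·1.340940571=0.146301401, ẋ'=1.340940571+0.027005·0.843511425=1.363719597
       θ'=-0.142509714+0.027005·0.383800595=-0.132145179, θ̇'=0.383800595+0.027005·-2.538541060=0.315247294

(0.146301401, 1.363719597, -0.132145179, 0.315247294)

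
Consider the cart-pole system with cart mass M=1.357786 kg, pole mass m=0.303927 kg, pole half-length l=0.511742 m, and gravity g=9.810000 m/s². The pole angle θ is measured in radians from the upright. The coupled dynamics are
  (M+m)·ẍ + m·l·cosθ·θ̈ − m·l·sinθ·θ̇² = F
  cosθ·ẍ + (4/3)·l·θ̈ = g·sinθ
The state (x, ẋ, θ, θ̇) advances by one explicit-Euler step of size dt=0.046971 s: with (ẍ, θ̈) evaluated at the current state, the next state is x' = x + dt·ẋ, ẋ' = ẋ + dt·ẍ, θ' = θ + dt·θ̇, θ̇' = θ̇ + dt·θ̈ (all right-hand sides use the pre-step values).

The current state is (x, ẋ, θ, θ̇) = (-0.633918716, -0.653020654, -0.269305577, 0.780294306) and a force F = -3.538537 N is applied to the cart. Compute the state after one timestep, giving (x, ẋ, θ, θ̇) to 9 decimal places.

sinθ=-0.266062108, cosθ=0.963955888
temp = (F + m·l·θ̇²·sinθ)/(M+m) = (-3.538537 + -0.025195341)/1.661713 = -2.144613625
θ̈ = (g·sinθ − cosθ·temp)/(l·(4/3 − m·cos²θ/(M+m))) = -0.911657998
ẍ = temp − m·l·θ̈·cosθ/(M+m) = -2.062360306
Euler: x'=-0.633918716+0.046971·-0.653020654=-0.664591749, ẋ'=-0.653020654+0.046971·-2.062360306=-0.749891780
       θ'=-0.269305577+0.046971·0.780294306=-0.232654373, θ̇'=0.780294306+0.046971·-0.911657998=0.737472818

(-0.664591749, -0.749891780, -0.232654373, 0.737472818)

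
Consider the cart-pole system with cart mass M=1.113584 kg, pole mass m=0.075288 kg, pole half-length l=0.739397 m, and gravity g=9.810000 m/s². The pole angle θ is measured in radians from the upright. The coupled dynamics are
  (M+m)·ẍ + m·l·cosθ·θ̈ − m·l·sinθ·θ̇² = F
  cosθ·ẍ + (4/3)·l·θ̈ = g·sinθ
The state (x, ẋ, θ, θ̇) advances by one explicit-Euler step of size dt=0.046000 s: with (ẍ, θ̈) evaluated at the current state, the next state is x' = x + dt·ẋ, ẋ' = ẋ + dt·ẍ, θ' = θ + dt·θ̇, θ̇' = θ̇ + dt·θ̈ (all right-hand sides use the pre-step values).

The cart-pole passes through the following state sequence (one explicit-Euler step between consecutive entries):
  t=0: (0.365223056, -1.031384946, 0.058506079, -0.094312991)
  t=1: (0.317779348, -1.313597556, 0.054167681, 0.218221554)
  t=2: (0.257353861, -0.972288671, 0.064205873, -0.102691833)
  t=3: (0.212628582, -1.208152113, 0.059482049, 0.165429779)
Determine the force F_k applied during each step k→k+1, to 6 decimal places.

step 0→1:
  ẍ = (ẋ'−ẋ)/dt = (-1.313597556−-1.031384946)/0.046000 = -6.135057
  θ̈ = (θ̇'−θ̇)/dt = (0.218221554−-0.094312991)/0.046000 = 6.794229
  sinθ=0.058473, cosθ=0.998289
  F = (M+m)·ẍ + m·l·cosθ·θ̈ − m·l·sinθ·θ̇² = -7.293797 + 0.377572 − 0.000029 = -6.916254
step 1→2:
  ẍ = (ẋ'−ẋ)/dt = (-0.972288671−-1.313597556)/0.046000 = 7.419758
  θ̈ = (θ̇'−θ̇)/dt = (-0.102691833−0.218221554)/0.046000 = -6.976378
  sinθ=0.054141, cosθ=0.998533
  F = (M+m)·ẍ + m·l·cosθ·θ̈ − m·l·sinθ·θ̇² = 8.821143 + -0.387789 − 0.000144 = 8.433210
step 2→3:
  ẍ = (ẋ'−ẋ)/dt = (-1.208152113−-0.972288671)/0.046000 = -5.127466
  θ̈ = (θ̇'−θ̇)/dt = (0.165429779−-0.102691833)/0.046000 = 5.828731
  sinθ=0.064162, cosθ=0.997940
  F = (M+m)·ẍ + m·l·cosθ·θ̈ − m·l·sinθ·θ̇² = -6.095901 + 0.323804 − 0.000038 = -5.772135

F_0 = -6.916254 N
F_1 = 8.433210 N
F_2 = -5.772135 N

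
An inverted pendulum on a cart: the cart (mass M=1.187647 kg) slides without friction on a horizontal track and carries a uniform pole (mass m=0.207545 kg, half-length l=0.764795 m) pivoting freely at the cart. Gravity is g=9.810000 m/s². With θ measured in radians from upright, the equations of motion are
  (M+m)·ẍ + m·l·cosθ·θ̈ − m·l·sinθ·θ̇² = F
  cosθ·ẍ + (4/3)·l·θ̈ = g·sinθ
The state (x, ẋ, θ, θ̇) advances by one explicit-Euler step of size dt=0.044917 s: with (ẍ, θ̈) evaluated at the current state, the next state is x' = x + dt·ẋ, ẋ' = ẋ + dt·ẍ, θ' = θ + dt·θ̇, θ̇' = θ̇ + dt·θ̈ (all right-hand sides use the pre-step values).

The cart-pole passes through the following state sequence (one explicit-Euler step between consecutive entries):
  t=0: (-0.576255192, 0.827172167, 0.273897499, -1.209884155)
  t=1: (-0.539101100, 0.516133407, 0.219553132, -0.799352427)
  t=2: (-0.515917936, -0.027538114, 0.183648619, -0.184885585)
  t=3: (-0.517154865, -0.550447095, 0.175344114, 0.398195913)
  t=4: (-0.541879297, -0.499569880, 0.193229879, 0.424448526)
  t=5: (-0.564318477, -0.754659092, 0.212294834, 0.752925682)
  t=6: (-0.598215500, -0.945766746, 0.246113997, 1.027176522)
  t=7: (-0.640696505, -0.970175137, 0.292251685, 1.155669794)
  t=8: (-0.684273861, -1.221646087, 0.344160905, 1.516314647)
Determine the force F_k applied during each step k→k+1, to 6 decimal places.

step 0→1:
  ẍ = (ẋ'−ẋ)/dt = (0.516133407−0.827172167)/0.044917 = -6.924745
  θ̈ = (θ̇'−θ̇)/dt = (-0.799352427−-1.209884155)/0.044917 = 9.139785
  sinθ=0.270486, cosθ=0.962724
  F = (M+m)·ẍ + m·l·cosθ·θ̈ − m·l·sinθ·θ̇² = -9.661348 + 1.396674 − 0.062848 = -8.327522
step 1→2:
  ẍ = (ẋ'−ẋ)/dt = (-0.027538114−0.516133407)/0.044917 = -12.103914
  θ̈ = (θ̇'−θ̇)/dt = (-0.184885585−-0.799352427)/0.044917 = 13.680051
  sinθ=0.217794, cosθ=0.975995
  F = (M+m)·ẍ + m·l·cosθ·θ̈ − m·l·sinθ·θ̇² = -16.887284 + 2.119301 − 0.022089 = -14.790073
step 2→3:
  ẍ = (ẋ'−ẋ)/dt = (-0.550447095−-0.027538114)/0.044917 = -11.641672
  θ̈ = (θ̇'−θ̇)/dt = (0.398195913−-0.184885585)/0.044917 = 12.981310
  sinθ=0.182618, cosθ=0.983184
  F = (M+m)·ẍ + m·l·cosθ·θ̈ − m·l·sinθ·θ̇² = -16.242368 + 2.025865 − 0.000991 = -14.217493
step 3→4:
  ẍ = (ẋ'−ẋ)/dt = (-0.499569880−-0.550447095)/0.044917 = 1.132694
  θ̈ = (θ̇'−θ̇)/dt = (0.424448526−0.398195913)/0.044917 = 0.584469
  sinθ=0.174447, cosθ=0.984667
  F = (M+m)·ẍ + m·l·cosθ·θ̈ − m·l·sinθ·θ̇² = 1.580326 + 0.091350 − 0.004391 = 1.667285
step 4→5:
  ẍ = (ẋ'−ẋ)/dt = (-0.754659092−-0.499569880)/0.044917 = -5.679124
  θ̈ = (θ̇'−θ̇)/dt = (0.752925682−0.424448526)/0.044917 = 7.312981
  sinθ=0.192030, cosθ=0.981389
  F = (M+m)·ẍ + m·l·cosθ·θ̈ − m·l·sinθ·θ̇² = -7.923468 + 1.139182 − 0.005491 = -6.789778
step 5→6:
  ẍ = (ẋ'−ẋ)/dt = (-0.945766746−-0.754659092)/0.044917 = -4.254684
  θ̈ = (θ̇'−θ̇)/dt = (1.027176522−0.752925682)/0.044917 = 6.105725
  sinθ=0.210704, cosθ=0.977550
  F = (M+m)·ẍ + m·l·cosθ·θ̈ − m·l·sinθ·θ̇² = -5.936101 + 0.947400 − 0.018960 = -5.007661
step 6→7:
  ẍ = (ẋ'−ẋ)/dt = (-0.970175137−-0.945766746)/0.044917 = -0.543411
  θ̈ = (θ̇'−θ̇)/dt = (1.155669794−1.027176522)/0.044917 = 2.860682
  sinθ=0.243637, cosθ=0.969867
  F = (M+m)·ẍ + m·l·cosθ·θ̈ − m·l·sinθ·θ̇² = -0.758163 + 0.440391 − 0.040803 = -0.358574
step 7→8:
  ẍ = (ẋ'−ẋ)/dt = (-1.221646087−-0.970175137)/0.044917 = -5.598570
  θ̈ = (θ̇'−θ̇)/dt = (1.516314647−1.155669794)/0.044917 = 8.029139
  sinθ=0.288109, cosθ=0.957598
  F = (M+m)·ẍ + m·l·cosθ·θ̈ − m·l·sinθ·θ̇² = -7.811079 + 1.220420 − 0.061078 = -6.651737

F_0 = -8.327522 N
F_1 = -14.790073 N
F_2 = -14.217493 N
F_3 = 1.667285 N
F_4 = -6.789778 N
F_5 = -5.007661 N
F_6 = -0.358574 N
F_7 = -6.651737 N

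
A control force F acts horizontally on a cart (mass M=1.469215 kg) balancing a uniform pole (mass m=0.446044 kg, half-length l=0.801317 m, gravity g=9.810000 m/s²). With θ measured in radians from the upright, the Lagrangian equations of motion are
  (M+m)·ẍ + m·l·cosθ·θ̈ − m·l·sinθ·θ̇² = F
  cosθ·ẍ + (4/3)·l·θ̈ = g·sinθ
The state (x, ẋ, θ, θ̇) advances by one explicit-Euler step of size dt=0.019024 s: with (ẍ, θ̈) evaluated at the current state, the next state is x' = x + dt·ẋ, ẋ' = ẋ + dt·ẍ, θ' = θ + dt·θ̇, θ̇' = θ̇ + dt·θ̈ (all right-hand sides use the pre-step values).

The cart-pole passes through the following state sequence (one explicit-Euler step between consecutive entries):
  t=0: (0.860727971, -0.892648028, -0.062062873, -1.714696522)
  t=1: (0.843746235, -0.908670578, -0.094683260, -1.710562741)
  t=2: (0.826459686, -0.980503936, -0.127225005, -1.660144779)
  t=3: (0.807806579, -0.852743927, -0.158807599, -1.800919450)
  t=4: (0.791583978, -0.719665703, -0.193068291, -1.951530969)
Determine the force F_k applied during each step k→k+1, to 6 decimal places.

step 0→1:
  ẍ = (ẋ'−ẋ)/dt = (-0.908670578−-0.892648028)/0.019024 = -0.842228
  θ̈ = (θ̇'−θ̇)/dt = (-1.710562741−-1.714696522)/0.019024 = 0.217293
  sinθ=-0.062023, cosθ=0.998075
  F = (M+m)·ẍ + m·l·cosθ·θ̈ − m·l·sinθ·θ̇² = -1.613085 + 0.077516 − -0.065179 = -1.470390
step 1→2:
  ẍ = (ẋ'−ẋ)/dt = (-0.980503936−-0.908670578)/0.019024 = -3.775933
  θ̈ = (θ̇'−θ̇)/dt = (-1.660144779−-1.710562741)/0.019024 = 2.650229
  sinθ=-0.094542, cosθ=0.995521
  F = (M+m)·ẍ + m·l·cosθ·θ̈ − m·l·sinθ·θ̇² = -7.231891 + 0.943009 − -0.098874 = -6.190007
step 2→3:
  ẍ = (ẋ'−ẋ)/dt = (-0.852743927−-0.980503936)/0.019024 = 6.715728
  θ̈ = (θ̇'−θ̇)/dt = (-1.800919450−-1.660144779)/0.019024 = -7.399846
  sinθ=-0.126882, cosθ=0.991918
  F = (M+m)·ẍ + m·l·cosθ·θ̈ − m·l·sinθ·θ̇² = 12.862358 + -2.623496 − -0.124990 = 10.363852
step 3→4:
  ẍ = (ẋ'−ẋ)/dt = (-0.719665703−-0.852743927)/0.019024 = 6.995281
  θ̈ = (θ̇'−θ̇)/dt = (-1.951530969−-1.800919450)/0.019024 = -7.916922
  sinθ=-0.158141, cosθ=0.987417
  F = (M+m)·ẍ + m·l·cosθ·θ̈ − m·l·sinθ·θ̇² = 13.397775 + -2.794080 − -0.183322 = 10.787017

F_0 = -1.470390 N
F_1 = -6.190007 N
F_2 = 10.363852 N
F_3 = 10.787017 N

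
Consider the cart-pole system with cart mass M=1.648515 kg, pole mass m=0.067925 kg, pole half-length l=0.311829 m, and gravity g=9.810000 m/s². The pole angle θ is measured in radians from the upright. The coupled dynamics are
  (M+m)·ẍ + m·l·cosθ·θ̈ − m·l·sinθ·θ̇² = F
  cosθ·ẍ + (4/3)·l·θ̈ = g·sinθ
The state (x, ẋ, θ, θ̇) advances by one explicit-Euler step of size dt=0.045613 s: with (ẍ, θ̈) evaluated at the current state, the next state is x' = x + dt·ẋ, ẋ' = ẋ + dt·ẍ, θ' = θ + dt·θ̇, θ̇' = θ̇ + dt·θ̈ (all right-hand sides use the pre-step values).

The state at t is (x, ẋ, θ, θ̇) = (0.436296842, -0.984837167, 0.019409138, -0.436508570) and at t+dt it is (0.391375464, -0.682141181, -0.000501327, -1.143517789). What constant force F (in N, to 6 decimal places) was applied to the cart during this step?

ẍ = (ẋ'−ẋ)/dt = (-0.682141181−-0.984837167)/0.045613 = 6.636178
θ̈ = (θ̇'−θ̇)/dt = (-1.143517789−-0.436508570)/0.045613 = -15.500169
sinθ=0.019408, cosθ=0.999812
F = (M+m)·ẍ + m·l·cosθ·θ̈ − m·l·sinθ·θ̇² = 11.390601 + -0.328247 − 0.000078 = 11.062276

F = 11.062276 N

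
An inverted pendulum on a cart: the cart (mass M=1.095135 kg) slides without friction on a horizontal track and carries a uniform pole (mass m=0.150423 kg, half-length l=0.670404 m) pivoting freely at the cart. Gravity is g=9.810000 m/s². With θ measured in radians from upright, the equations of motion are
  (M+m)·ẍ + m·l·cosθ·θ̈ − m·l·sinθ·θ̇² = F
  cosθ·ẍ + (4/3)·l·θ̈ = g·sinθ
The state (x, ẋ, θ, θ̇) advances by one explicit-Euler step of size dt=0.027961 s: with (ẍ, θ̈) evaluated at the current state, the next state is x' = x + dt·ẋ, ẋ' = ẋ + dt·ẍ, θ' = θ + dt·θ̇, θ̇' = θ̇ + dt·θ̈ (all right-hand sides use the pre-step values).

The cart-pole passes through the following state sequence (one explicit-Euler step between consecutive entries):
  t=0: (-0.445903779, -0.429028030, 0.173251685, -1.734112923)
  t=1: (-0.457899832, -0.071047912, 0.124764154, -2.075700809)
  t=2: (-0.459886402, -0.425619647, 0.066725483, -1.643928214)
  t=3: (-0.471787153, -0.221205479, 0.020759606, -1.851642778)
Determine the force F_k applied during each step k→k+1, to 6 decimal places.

F_0 = 14.680871 N
F_1 = -14.303786 N
F_2 = 8.340239 N

step 0→1:
  ẍ = (ẋ'−ẋ)/dt = (-0.071047912−-0.429028030)/0.027961 = 12.802837
  θ̈ = (θ̇'−θ̇)/dt = (-2.075700809−-1.734112923)/0.027961 = -12.216583
  sinθ=0.172386, cosθ=0.985029
  F = (M+m)·ẍ + m·l·cosθ·θ̈ − m·l·sinθ·θ̇² = 15.946676 + -1.213528 − 0.052277 = 14.680871
step 1→2:
  ẍ = (ẋ'−ẋ)/dt = (-0.425619647−-0.071047912)/0.027961 = -12.680939
  θ̈ = (θ̇'−θ̇)/dt = (-1.643928214−-2.075700809)/0.027961 = 15.441958
  sinθ=0.124441, cosθ=0.992227
  F = (M+m)·ẍ + m·l·cosθ·θ̈ − m·l·sinθ·θ̇² = -15.794845 + 1.545127 − 0.054068 = -14.303786
step 2→3:
  ẍ = (ẋ'−ẋ)/dt = (-0.221205479−-0.425619647)/0.027961 = 7.310689
  θ̈ = (θ̇'−θ̇)/dt = (-1.851642778−-1.643928214)/0.027961 = -7.428724
  sinθ=0.066676, cosθ=0.997775
  F = (M+m)·ẍ + m·l·cosθ·θ̈ − m·l·sinθ·θ̇² = 9.105887 + -0.747477 − 0.018171 = 8.340239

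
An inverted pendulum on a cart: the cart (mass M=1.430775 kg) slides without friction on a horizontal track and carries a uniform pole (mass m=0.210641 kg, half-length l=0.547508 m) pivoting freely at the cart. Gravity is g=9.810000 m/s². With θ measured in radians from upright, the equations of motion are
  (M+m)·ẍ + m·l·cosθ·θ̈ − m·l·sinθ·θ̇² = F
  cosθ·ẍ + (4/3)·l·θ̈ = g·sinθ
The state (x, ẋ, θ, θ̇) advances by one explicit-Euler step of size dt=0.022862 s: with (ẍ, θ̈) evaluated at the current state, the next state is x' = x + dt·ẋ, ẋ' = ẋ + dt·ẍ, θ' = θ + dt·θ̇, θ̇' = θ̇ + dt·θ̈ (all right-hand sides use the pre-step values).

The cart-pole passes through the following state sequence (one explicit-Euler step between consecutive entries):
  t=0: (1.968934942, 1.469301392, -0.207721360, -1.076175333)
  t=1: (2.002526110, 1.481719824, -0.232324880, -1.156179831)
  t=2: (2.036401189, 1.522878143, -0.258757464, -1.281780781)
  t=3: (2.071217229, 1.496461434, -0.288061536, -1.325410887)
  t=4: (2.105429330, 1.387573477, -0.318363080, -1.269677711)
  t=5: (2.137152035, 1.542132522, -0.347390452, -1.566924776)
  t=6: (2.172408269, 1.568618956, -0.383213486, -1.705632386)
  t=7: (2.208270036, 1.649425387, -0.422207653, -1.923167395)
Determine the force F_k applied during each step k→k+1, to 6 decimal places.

F_0 = 0.524240 N
F_1 = 2.373953 N
F_2 = -2.060914 N
F_3 = -7.490676 N
F_4 = 9.730906 N
F_5 = 1.340124 N
F_6 = 4.909318 N

step 0→1:
  ẍ = (ẋ'−ẋ)/dt = (1.481719824−1.469301392)/0.022862 = 0.543191
  θ̈ = (θ̇'−θ̇)/dt = (-1.156179831−-1.076175333)/0.022862 = -3.499453
  sinθ=-0.206231, cosθ=0.978503
  F = (M+m)·ẍ + m·l·cosθ·θ̈ − m·l·sinθ·θ̇² = 0.891602 + -0.394908 − -0.027546 = 0.524240
step 1→2:
  ẍ = (ẋ'−ẋ)/dt = (1.522878143−1.481719824)/0.022862 = 1.800294
  θ̈ = (θ̇'−θ̇)/dt = (-1.281780781−-1.156179831)/0.022862 = -5.493874
  sinθ=-0.230241, cosθ=0.973134
  F = (M+m)·ẍ + m·l·cosθ·θ̈ − m·l·sinθ·θ̇² = 2.955031 + -0.616573 − -0.035495 = 2.373953
step 2→3:
  ẍ = (ẋ'−ẋ)/dt = (1.496461434−1.522878143)/0.022862 = -1.155485
  θ̈ = (θ̇'−θ̇)/dt = (-1.325410887−-1.281780781)/0.022862 = -1.908412
  sinθ=-0.255880, cosθ=0.966709
  F = (M+m)·ẍ + m·l·cosθ·θ̈ − m·l·sinθ·θ̇² = -1.896632 + -0.212765 − -0.048484 = -2.060914
step 3→4:
  ẍ = (ẋ'−ẋ)/dt = (1.387573477−1.496461434)/0.022862 = -4.762836
  θ̈ = (θ̇'−θ̇)/dt = (-1.269677711−-1.325410887)/0.022862 = 2.437808
  sinθ=-0.284094, cosθ=0.958796
  F = (M+m)·ẍ + m·l·cosθ·θ̈ − m·l·sinθ·θ̇² = -7.817795 + 0.269562 − -0.057557 = -7.490676
step 4→5:
  ẍ = (ẋ'−ẋ)/dt = (1.542132522−1.387573477)/0.022862 = 6.760522
  θ̈ = (θ̇'−θ̇)/dt = (-1.566924776−-1.269677711)/0.022862 = -13.001796
  sinθ=-0.313012, cosθ=0.949749
  F = (M+m)·ẍ + m·l·cosθ·θ̈ − m·l·sinθ·θ̇² = 11.096828 + -1.424117 − -0.058194 = 9.730906
step 5→6:
  ẍ = (ẋ'−ẋ)/dt = (1.568618956−1.542132522)/0.022862 = 1.158535
  θ̈ = (θ̇'−θ̇)/dt = (-1.705632386−-1.566924776)/0.022862 = -6.067169
  sinθ=-0.340445, cosθ=0.940264
  F = (M+m)·ẍ + m·l·cosθ·θ̈ − m·l·sinθ·θ̇² = 1.901638 + -0.657914 − -0.096400 = 1.340124
step 6→7:
  ẍ = (ẋ'−ẋ)/dt = (1.649425387−1.568618956)/0.022862 = 3.534530
  θ̈ = (θ̇'−θ̇)/dt = (-1.923167395−-1.705632386)/0.022862 = -9.515135
  sinθ=-0.373903, cosθ=0.927468
  F = (M+m)·ẍ + m·l·cosθ·θ̈ − m·l·sinθ·θ̇² = 5.801634 + -1.017764 − -0.125448 = 4.909318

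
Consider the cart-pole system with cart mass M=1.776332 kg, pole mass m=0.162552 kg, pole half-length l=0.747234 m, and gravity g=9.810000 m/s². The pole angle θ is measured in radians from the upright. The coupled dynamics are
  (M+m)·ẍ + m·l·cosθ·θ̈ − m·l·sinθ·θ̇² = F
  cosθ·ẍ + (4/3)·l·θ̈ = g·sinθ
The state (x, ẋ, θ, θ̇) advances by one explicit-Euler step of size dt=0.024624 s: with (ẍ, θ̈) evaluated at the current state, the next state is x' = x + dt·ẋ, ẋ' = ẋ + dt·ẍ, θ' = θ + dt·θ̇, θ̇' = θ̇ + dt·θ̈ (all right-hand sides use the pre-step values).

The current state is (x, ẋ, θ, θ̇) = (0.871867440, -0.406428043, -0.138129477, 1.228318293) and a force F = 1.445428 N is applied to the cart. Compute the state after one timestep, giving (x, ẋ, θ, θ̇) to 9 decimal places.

sinθ=-0.137690650, cosθ=0.990475282
temp = (F + m·l·θ̇²·sinθ)/(M+m) = (1.445428 + -0.025233369)/1.938884 = 0.732480453
θ̈ = (g·sinθ − cosθ·temp)/(l·(4/3 − m·cos²θ/(M+m))) = -2.220936036
ẍ = temp − m·l·θ̈·cosθ/(M+m) = 0.870289208
Euler: x'=0.871867440+0.024624·-0.406428043=0.861859556, ẋ'=-0.406428043+0.024624·0.870289208=-0.384998042
       θ'=-0.138129477+0.024624·1.228318293=-0.107883367, θ̇'=1.228318293+0.024624·-2.220936036=1.173629964

(0.861859556, -0.384998042, -0.107883367, 1.173629964)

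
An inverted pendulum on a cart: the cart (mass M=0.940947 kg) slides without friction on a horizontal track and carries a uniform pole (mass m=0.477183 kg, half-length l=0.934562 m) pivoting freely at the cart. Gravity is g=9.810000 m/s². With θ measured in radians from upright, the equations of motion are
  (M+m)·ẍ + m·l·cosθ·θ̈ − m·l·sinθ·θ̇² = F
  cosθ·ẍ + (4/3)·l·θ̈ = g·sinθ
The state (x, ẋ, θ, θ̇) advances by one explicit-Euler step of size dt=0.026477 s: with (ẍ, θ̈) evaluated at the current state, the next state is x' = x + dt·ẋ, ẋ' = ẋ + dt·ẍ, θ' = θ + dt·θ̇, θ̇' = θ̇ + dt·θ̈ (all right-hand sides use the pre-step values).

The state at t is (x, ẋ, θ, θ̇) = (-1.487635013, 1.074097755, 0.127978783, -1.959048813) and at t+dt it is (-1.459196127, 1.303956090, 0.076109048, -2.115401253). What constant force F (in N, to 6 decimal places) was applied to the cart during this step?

F = 9.481024 N

ẍ = (ẋ'−ẋ)/dt = (1.303956090−1.074097755)/0.026477 = 8.681434
θ̈ = (θ̇'−θ̇)/dt = (-2.115401253−-1.959048813)/0.026477 = -5.905217
sinθ=0.127630, cosθ=0.991822
F = (M+m)·ẍ + m·l·cosθ·θ̈ − m·l·sinθ·θ̇² = 12.311402 + -2.611937 − 0.218442 = 9.481024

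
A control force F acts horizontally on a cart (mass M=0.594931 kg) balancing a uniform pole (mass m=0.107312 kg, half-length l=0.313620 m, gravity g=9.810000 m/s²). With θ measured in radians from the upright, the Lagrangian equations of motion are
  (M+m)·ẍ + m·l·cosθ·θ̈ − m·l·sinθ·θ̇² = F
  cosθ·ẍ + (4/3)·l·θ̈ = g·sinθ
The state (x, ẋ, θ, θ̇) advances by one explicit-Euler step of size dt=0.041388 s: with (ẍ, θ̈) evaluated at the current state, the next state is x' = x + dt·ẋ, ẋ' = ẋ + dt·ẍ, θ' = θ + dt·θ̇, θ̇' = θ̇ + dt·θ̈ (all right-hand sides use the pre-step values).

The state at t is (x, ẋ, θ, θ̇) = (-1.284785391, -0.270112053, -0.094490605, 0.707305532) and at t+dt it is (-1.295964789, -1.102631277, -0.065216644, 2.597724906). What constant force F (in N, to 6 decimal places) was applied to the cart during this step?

ẍ = (ẋ'−ẋ)/dt = (-1.102631277−-0.270112053)/0.041388 = -20.114990
θ̈ = (θ̇'−θ̇)/dt = (2.597724906−0.707305532)/0.041388 = 45.675543
sinθ=-0.094350, cosθ=0.995539
F = (M+m)·ẍ + m·l·cosθ·θ̈ − m·l·sinθ·θ̇² = -14.125611 + 1.530362 − -0.001589 = -12.593661

F = -12.593661 N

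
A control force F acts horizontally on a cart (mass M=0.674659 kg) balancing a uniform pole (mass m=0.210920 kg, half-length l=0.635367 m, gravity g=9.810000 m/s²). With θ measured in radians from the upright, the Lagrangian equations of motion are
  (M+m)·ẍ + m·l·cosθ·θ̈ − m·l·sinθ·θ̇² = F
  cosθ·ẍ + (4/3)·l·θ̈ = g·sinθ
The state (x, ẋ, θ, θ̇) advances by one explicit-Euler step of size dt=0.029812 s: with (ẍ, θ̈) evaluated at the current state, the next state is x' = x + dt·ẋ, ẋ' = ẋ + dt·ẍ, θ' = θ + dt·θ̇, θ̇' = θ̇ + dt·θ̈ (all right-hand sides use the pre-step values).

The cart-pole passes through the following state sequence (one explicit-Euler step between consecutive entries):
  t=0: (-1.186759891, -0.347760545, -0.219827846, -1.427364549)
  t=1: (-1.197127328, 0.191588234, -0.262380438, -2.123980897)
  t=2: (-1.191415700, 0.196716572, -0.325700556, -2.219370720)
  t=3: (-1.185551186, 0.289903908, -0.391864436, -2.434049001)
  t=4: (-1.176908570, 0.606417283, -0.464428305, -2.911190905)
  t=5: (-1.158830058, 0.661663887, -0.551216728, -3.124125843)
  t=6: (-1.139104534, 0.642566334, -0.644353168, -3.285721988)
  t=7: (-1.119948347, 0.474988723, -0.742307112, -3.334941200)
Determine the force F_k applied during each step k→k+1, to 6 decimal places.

F_0 = 13.025050 N
F_1 = -0.104971 N
F_2 = 2.065090 N
F_3 = 7.723122 N
F_4 = 1.294040 N
F_5 = -0.501104 N
F_6 = -4.285800 N

step 0→1:
  ẍ = (ẋ'−ẋ)/dt = (0.191588234−-0.347760545)/0.029812 = 18.091667
  θ̈ = (θ̇'−θ̇)/dt = (-2.123980897−-1.427364549)/0.029812 = -23.366978
  sinθ=-0.218062, cosθ=0.975935
  F = (M+m)·ẍ + m·l·cosθ·θ̈ − m·l·sinθ·θ̇² = 16.021600 + -3.056088 − -0.059538 = 13.025050
step 1→2:
  ẍ = (ẋ'−ẋ)/dt = (0.196716572−0.191588234)/0.029812 = 0.172023
  θ̈ = (θ̇'−θ̇)/dt = (-2.219370720−-2.123980897)/0.029812 = -3.199712
  sinθ=-0.259380, cosθ=0.965775
  F = (M+m)·ẍ + m·l·cosθ·θ̈ − m·l·sinθ·θ̇² = 0.152340 + -0.414123 − -0.156812 = -0.104971
step 2→3:
  ẍ = (ẋ'−ẋ)/dt = (0.289903908−0.196716572)/0.029812 = 3.125833
  θ̈ = (θ̇'−θ̇)/dt = (-2.434049001−-2.219370720)/0.029812 = -7.201069
  sinθ=-0.319973, cosθ=0.947427
  F = (M+m)·ẍ + m·l·cosθ·θ̈ − m·l·sinθ·θ̇² = 2.768172 + -0.914292 − -0.211210 = 2.065090
step 3→4:
  ẍ = (ẋ'−ẋ)/dt = (0.606417283−0.289903908)/0.029812 = 10.616979
  θ̈ = (θ̇'−θ̇)/dt = (-2.911190905−-2.434049001)/0.029812 = -16.005028
  sinθ=-0.381912, cosθ=0.924199
  F = (M+m)·ẍ + m·l·cosθ·θ̈ − m·l·sinθ·θ̇² = 9.402174 + -1.982276 − -0.303225 = 7.723122
step 4→5:
  ẍ = (ẋ'−ẋ)/dt = (0.661663887−0.606417283)/0.029812 = 1.853167
  θ̈ = (θ̇'−θ̇)/dt = (-3.124125843−-2.911190905)/0.029812 = -7.142592
  sinθ=-0.447912, cosθ=0.894078
  F = (M+m)·ẍ + m·l·cosθ·θ̈ − m·l·sinθ·θ̇² = 1.641125 + -0.855802 − -0.508717 = 1.294040
step 5→6:
  ẍ = (ẋ'−ẋ)/dt = (0.642566334−0.661663887)/0.029812 = -0.640600
  θ̈ = (θ̇'−θ̇)/dt = (-3.285721988−-3.124125843)/0.029812 = -5.420507
  sinθ=-0.523724, cosθ=0.851888
  F = (M+m)·ẍ + m·l·cosθ·θ̈ − m·l·sinθ·θ̇² = -0.567301 + -0.618821 − -0.685018 = -0.501104
step 6→7:
  ẍ = (ẋ'−ẋ)/dt = (0.474988723−0.642566334)/0.029812 = -5.621146
  θ̈ = (θ̇'−θ̇)/dt = (-3.334941200−-3.285721988)/0.029812 = -1.650987
  sinθ=-0.600681, cosθ=0.799488
  F = (M+m)·ẍ + m·l·cosθ·θ̈ − m·l·sinθ·θ̇² = -4.977969 + -0.176888 − -0.869057 = -4.285800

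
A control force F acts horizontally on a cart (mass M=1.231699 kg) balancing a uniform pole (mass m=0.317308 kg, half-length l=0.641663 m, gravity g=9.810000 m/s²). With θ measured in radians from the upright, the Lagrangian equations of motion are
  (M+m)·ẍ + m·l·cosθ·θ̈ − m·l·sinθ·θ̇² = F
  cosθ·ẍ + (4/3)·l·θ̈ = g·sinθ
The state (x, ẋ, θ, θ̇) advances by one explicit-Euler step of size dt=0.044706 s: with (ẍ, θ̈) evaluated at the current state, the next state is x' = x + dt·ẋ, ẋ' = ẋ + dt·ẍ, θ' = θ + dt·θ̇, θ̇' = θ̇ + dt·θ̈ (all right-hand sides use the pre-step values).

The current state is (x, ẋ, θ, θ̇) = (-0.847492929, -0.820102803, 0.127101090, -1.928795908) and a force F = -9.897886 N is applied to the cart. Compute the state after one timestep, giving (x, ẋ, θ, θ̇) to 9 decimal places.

sinθ=0.126759153, cosθ=0.991933525
temp = (F + m·l·θ̇²·sinθ)/(M+m) = (-9.897886 + 0.096015180)/1.549007 = -6.327841527
θ̈ = (g·sinθ − cosθ·temp)/(l·(4/3 − m·cos²θ/(M+m))) = 10.355402046
ẍ = temp − m·l·θ̈·cosθ/(M+m) = -7.677998215
Euler: x'=-0.847492929+0.044706·-0.820102803=-0.884156445, ẋ'=-0.820102803+0.044706·-7.677998215=-1.163355391
       θ'=0.127101090+0.044706·-1.928795908=0.040872340, θ̇'=-1.928795908+0.044706·10.355402046=-1.465847304

(-0.884156445, -1.163355391, 0.040872340, -1.465847304)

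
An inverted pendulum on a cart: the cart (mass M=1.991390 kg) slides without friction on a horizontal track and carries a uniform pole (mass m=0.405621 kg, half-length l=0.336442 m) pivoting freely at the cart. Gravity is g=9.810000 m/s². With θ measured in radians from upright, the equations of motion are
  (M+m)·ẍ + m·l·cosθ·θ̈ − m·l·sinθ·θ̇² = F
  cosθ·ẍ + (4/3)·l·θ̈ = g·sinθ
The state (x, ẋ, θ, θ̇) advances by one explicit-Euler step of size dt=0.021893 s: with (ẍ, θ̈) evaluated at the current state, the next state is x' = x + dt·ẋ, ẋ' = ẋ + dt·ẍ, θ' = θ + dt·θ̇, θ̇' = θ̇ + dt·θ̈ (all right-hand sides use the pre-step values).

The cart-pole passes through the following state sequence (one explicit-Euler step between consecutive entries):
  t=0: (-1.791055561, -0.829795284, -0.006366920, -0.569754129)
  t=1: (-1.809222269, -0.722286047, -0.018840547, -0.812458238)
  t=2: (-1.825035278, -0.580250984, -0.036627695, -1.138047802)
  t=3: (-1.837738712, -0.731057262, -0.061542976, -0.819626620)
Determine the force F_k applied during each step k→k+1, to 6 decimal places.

step 0→1:
  ẍ = (ẋ'−ẋ)/dt = (-0.722286047−-0.829795284)/0.021893 = 4.910667
  θ̈ = (θ̇'−θ̇)/dt = (-0.812458238−-0.569754129)/0.021893 = -11.085923
  sinθ=-0.006367, cosθ=0.999980
  F = (M+m)·ẍ + m·l·cosθ·θ̈ − m·l·sinθ·θ̇² = 11.770923 + -1.512842 − -0.000282 = 10.258363
step 1→2:
  ẍ = (ẋ'−ẋ)/dt = (-0.580250984−-0.722286047)/0.021893 = 6.487693
  θ̈ = (θ̇'−θ̇)/dt = (-1.138047802−-0.812458238)/0.021893 = -14.871857
  sinθ=-0.018839, cosθ=0.999823
  F = (M+m)·ẍ + m·l·cosθ·θ̈ − m·l·sinθ·θ̇² = 15.551071 + -2.029171 − -0.001697 = 13.523597
step 2→3:
  ẍ = (ẋ'−ẋ)/dt = (-0.731057262−-0.580250984)/0.021893 = -6.888333
  θ̈ = (θ̇'−θ̇)/dt = (-0.819626620−-1.138047802)/0.021893 = 14.544429
  sinθ=-0.036620, cosθ=0.999329
  F = (M+m)·ẍ + m·l·cosθ·θ̈ − m·l·sinθ·θ̇² = -16.511410 + 1.983517 − -0.006472 = -14.521421

F_0 = 10.258363 N
F_1 = 13.523597 N
F_2 = -14.521421 N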